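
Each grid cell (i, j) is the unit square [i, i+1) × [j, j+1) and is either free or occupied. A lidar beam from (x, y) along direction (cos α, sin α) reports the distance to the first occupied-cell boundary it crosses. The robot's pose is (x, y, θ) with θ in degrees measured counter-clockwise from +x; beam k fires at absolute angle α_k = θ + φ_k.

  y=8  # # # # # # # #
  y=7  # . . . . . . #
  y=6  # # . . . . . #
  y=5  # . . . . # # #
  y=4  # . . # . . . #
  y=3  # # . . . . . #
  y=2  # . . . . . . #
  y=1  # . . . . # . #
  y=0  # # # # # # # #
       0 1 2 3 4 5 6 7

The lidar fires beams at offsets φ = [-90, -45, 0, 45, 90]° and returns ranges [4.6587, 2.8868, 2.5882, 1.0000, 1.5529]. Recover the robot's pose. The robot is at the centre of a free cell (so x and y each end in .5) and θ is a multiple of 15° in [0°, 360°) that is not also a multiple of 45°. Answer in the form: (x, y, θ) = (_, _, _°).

The pose lattice has 36·16 = 576 candidates. Test each by forward raycasting.
  (4.5, 7.5, 15°): beam 1 = 1.9319 ≠ 4.6587 ✗
  (4.5, 5.5, 210°): beam 1 = 2.8868 ≠ 4.6587 ✗
  (5.5, 6.5, 165°): beam 1 = 1.5529 ≠ 4.6587 ✗
  …
  (2.5, 5.5, 105°): r_1=4.6587, r_2=2.8868, r_3=2.5882, r_4=1.0000, r_5=1.5529 — all match ✓
Unique over the lattice → pose = (2.5, 5.5, 105°).

(x, y, θ) = (2.5, 5.5, 105°)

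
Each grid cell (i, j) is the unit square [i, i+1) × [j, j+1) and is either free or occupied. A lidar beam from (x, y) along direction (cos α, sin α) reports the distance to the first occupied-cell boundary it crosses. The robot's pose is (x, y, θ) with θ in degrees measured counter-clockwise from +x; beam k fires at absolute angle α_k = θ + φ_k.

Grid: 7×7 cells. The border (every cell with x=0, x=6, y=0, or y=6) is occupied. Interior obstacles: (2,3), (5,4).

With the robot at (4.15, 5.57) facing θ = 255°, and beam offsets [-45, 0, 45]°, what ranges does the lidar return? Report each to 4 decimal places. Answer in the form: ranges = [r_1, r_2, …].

ranges = [3.6373, 4.7312, 1.7000]

beam 1: φ=-45°, α=210°
  direction (-0.8660, -0.5000); cell (4,5); t to first gridline: x 0.1732, y 1.1400 (then +1.1547 / +2.0000)
    (3,5) via x @ 0.1732
    (3,4) via y @ 1.1400
    (2,4) via x @ 1.3279
    (1,4) via x @ 2.4826
    (1,3) via y @ 3.1400
    (0,3) via x @ 3.6373  # hit
  → r_1 = 3.6373
beam 2: φ=0°, α=255°
  direction (-0.2588, -0.9659); cell (4,5); t to first gridline: x 0.5796, y 0.5901 (then +3.8637 / +1.0353)
    (3,5) via x @ 0.5796
    (3,4) via y @ 0.5901
    (3,3) via y @ 1.6254
    (3,2) via y @ 2.6607
    (3,1) via y @ 3.6959
    (2,1) via x @ 4.4433
    (2,0) via y @ 4.7312  # hit
  → r_2 = 4.7312
beam 3: φ=45°, α=300°
  direction (0.5000, -0.8660); cell (4,5); t to first gridline: x 1.7000, y 0.6582 (then +2.0000 / +1.1547)
    (4,4) via y @ 0.6582
    (5,4) via x @ 1.7000  # hit
  → r_3 = 1.7000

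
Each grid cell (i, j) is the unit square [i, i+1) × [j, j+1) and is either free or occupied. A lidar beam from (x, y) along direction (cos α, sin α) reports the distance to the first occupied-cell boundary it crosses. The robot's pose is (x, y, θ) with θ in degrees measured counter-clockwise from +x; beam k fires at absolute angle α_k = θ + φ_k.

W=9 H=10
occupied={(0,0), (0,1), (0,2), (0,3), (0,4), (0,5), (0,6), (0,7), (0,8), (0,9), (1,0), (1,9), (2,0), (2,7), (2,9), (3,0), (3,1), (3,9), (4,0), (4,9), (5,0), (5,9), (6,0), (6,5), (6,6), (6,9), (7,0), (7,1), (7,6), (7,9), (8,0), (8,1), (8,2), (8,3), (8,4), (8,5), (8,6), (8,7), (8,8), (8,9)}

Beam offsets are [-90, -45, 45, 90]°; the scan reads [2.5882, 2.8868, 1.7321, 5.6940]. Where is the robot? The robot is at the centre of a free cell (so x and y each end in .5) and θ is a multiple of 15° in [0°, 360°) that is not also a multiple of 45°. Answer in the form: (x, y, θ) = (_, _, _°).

(x, y, θ) = (5.5, 3.5, 15°)

Enumerate (i+0.5, j+0.5, θ) over the 50 free cells and 16 admissible headings. For each, cast all 4 beams and compare to the given ranges.
  (2.5, 4.5, 330°): beam 1 = 3.0000 ≠ 2.5882 ✗
  (7.5, 8.5, 75°): beam 1 = 0.5176 ≠ 2.5882 ✗
  (7.5, 4.5, 240°): beam 1 = 1.0000 ≠ 2.5882 ✗
  (5.5, 3.5, 165°): beam 1 = 1.9319 ≠ 2.5882 ✗
  …
  (5.5, 3.5, 15°): r_1=2.5882, r_2=2.8868, r_3=1.7321, r_4=5.6940 — all match ✓
No second candidate reproduces the full scan.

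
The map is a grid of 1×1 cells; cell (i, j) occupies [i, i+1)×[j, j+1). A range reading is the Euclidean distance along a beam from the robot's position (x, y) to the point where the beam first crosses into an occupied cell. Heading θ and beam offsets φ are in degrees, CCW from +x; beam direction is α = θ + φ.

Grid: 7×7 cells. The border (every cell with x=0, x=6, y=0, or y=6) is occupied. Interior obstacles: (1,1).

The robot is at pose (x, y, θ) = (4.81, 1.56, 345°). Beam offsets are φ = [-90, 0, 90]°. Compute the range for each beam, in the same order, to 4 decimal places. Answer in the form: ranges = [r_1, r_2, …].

ranges = [0.5798, 1.2320, 4.5966]

beam 1: φ=-90°, α=255°
  cosα=-0.2588 sinα=-0.9659 | (4,1) | tMaxX 3.1296 tMaxY 0.5798 | tΔX 3.8637 tΔY 1.0353
    t=0.5798 [y] (4,0) — stop
  → r_1 = 0.5798
beam 2: φ=0°, α=345°
  cosα=0.9659 sinα=-0.2588 | (4,1) | tMaxX 0.1967 tMaxY 2.1637 | tΔX 1.0353 tΔY 3.8637
    t=0.1967 [x] (5,1)
    t=1.2320 [x] (6,1) — stop
  → r_2 = 1.2320
beam 3: φ=90°, α=75°
  cosα=0.2588 sinα=0.9659 | (4,1) | tMaxX 0.7341 tMaxY 0.4555 | tΔX 3.8637 tΔY 1.0353
    t=0.4555 [y] (4,2)
    t=0.7341 [x] (5,2)
    t=1.4908 [y] (5,3)
    t=2.5261 [y] (5,4)
    t=3.5614 [y] (5,5)
    t=4.5966 [y] (5,6) — stop
  → r_3 = 4.5966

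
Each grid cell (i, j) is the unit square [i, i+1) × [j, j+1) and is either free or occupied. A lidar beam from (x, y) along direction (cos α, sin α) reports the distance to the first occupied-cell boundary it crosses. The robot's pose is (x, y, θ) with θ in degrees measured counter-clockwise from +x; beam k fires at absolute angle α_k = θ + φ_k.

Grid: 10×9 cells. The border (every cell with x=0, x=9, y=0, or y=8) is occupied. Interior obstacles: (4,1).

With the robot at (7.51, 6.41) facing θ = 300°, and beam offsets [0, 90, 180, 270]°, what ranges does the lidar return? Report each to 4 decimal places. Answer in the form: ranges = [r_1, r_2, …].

ranges = [2.9800, 1.7205, 1.8360, 7.5171]

beam 1: φ=0°, α=300°
  direction (0.5000, -0.8660); cell (7,6); t to first gridline: x 0.9800, y 0.4734 (then +2.0000 / +1.1547)
    (7,5) via y @ 0.4734
    (8,5) via x @ 0.9800
    (8,4) via y @ 1.6281
    (8,3) via y @ 2.7828
    (9,3) via x @ 2.9800  # hit
  → r_1 = 2.9800
beam 2: φ=90°, α=30°
  direction (0.8660, 0.5000); cell (7,6); t to first gridline: x 0.5658, y 1.1800 (then +1.1547 / +2.0000)
    (8,6) via x @ 0.5658
    (8,7) via y @ 1.1800
    (9,7) via x @ 1.7205  # hit
  → r_2 = 1.7205
beam 3: φ=180°, α=120°
  direction (-0.5000, 0.8660); cell (7,6); t to first gridline: x 1.0200, y 0.6813 (then +2.0000 / +1.1547)
    (7,7) via y @ 0.6813
    (6,7) via x @ 1.0200
    (6,8) via y @ 1.8360  # hit
  → r_3 = 1.8360
beam 4: φ=270°, α=210°
  direction (-0.8660, -0.5000); cell (7,6); t to first gridline: x 0.5889, y 0.8200 (then +1.1547 / +2.0000)
    (6,6) via x @ 0.5889
    (6,5) via y @ 0.8200
    (5,5) via x @ 1.7436
    (5,4) via y @ 2.8200
    (4,4) via x @ 2.8983
    (3,4) via x @ 4.0530
    (3,3) via y @ 4.8200
    (2,3) via x @ 5.2077
    (1,3) via x @ 6.3624
    (1,2) via y @ 6.8200
    (0,2) via x @ 7.5171  # hit
  → r_4 = 7.5171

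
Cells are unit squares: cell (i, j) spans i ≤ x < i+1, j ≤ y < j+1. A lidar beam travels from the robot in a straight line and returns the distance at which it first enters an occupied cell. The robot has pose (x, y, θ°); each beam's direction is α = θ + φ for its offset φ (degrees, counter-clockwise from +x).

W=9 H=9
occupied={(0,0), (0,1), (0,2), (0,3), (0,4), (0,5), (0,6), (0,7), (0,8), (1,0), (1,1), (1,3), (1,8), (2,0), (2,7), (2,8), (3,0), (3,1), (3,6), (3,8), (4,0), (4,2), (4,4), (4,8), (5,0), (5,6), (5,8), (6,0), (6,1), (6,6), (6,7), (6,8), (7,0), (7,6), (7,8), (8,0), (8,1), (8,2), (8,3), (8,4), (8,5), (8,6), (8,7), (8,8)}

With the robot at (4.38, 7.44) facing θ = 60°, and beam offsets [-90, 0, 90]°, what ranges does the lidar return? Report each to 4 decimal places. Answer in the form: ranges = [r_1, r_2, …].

beam 1: φ=-90°, α=330°
  dir = (cos 330°, sin 330°) = (0.8660, -0.5000); from cell (4,7)
  next x-line at t=0.7159, next y-line at t=0.8800; Δt_x=1.1547, Δt_y=2.0000
    x: enter (5,7) at t=0.7159
    y: enter (5,6) at t=0.8800 ← occupied
  → r_1 = 0.8800
beam 2: φ=0°, α=60°
  dir = (cos 60°, sin 60°) = (0.5000, 0.8660); from cell (4,7)
  next x-line at t=1.2400, next y-line at t=0.6466; Δt_x=2.0000, Δt_y=1.1547
    y: enter (4,8) at t=0.6466 ← occupied
  → r_2 = 0.6466
beam 3: φ=90°, α=150°
  dir = (cos 150°, sin 150°) = (-0.8660, 0.5000); from cell (4,7)
  next x-line at t=0.4388, next y-line at t=1.1200; Δt_x=1.1547, Δt_y=2.0000
    x: enter (3,7) at t=0.4388
    y: enter (3,8) at t=1.1200 ← occupied
  → r_3 = 1.1200

ranges = [0.8800, 0.6466, 1.1200]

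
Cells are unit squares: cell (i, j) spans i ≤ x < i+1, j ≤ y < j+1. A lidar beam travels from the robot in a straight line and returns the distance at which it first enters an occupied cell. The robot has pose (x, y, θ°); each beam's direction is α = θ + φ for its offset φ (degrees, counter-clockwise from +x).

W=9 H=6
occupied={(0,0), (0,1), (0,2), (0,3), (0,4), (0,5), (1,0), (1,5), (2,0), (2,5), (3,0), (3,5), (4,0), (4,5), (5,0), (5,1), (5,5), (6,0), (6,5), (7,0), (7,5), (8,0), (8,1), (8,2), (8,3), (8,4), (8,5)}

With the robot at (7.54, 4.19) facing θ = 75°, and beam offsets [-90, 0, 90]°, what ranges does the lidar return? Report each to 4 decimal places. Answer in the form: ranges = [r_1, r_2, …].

beam 1: φ=-90°, α=345°
  direction (0.9659, -0.2588); cell (7,4); t to first gridline: x 0.4762, y 0.7341 (then +1.0353 / +3.8637)
    (8,4) via x @ 0.4762  # hit
  → r_1 = 0.4762
beam 2: φ=0°, α=75°
  direction (0.2588, 0.9659); cell (7,4); t to first gridline: x 1.7773, y 0.8386 (then +3.8637 / +1.0353)
    (7,5) via y @ 0.8386  # hit
  → r_2 = 0.8386
beam 3: φ=90°, α=165°
  direction (-0.9659, 0.2588); cell (7,4); t to first gridline: x 0.5590, y 3.1296 (then +1.0353 / +3.8637)
    (6,4) via x @ 0.5590
    (5,4) via x @ 1.5943
    (4,4) via x @ 2.6296
    (4,5) via y @ 3.1296  # hit
  → r_3 = 3.1296

ranges = [0.4762, 0.8386, 3.1296]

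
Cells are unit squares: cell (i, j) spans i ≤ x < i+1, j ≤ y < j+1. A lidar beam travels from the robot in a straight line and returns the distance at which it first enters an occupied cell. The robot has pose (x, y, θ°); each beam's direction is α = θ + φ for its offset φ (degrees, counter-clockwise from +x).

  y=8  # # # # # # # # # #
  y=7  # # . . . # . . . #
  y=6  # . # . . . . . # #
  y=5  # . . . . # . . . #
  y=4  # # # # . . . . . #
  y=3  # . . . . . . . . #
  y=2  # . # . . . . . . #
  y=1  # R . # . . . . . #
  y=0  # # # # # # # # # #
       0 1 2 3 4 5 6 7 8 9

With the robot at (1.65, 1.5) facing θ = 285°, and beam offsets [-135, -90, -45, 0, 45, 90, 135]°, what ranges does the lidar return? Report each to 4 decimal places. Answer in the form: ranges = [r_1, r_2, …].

beam 1: φ=-135°, α=150°
  d=(-0.8660,0.5000)  start (1,1)  tX=0.7506 tY=1.0000  stride 1/|dx|=1.1547 1/|dy|=2.0000
    cross x-line → (0,1), t=0.7506 (wall)
  → r_1 = 0.7506
beam 2: φ=-90°, α=195°
  d=(-0.9659,-0.2588)  start (1,1)  tX=0.6729 tY=1.9319  stride 1/|dx|=1.0353 1/|dy|=3.8637
    cross x-line → (0,1), t=0.6729 (wall)
  → r_2 = 0.6729
beam 3: φ=-45°, α=240°
  d=(-0.5000,-0.8660)  start (1,1)  tX=1.3000 tY=0.5774  stride 1/|dx|=2.0000 1/|dy|=1.1547
    cross y-line → (1,0), t=0.5774 (wall)
  → r_3 = 0.5774
beam 4: φ=0°, α=285°
  d=(0.2588,-0.9659)  start (1,1)  tX=1.3523 tY=0.5176  stride 1/|dx|=3.8637 1/|dy|=1.0353
    cross y-line → (1,0), t=0.5176 (wall)
  → r_4 = 0.5176
beam 5: φ=45°, α=330°
  d=(0.8660,-0.5000)  start (1,1)  tX=0.4041 tY=1.0000  stride 1/|dx|=1.1547 1/|dy|=2.0000
    cross x-line → (2,1), t=0.4041
    cross y-line → (2,0), t=1.0000 (wall)
  → r_5 = 1.0000
beam 6: φ=90°, α=15°
  d=(0.9659,0.2588)  start (1,1)  tX=0.3623 tY=1.9319  stride 1/|dx|=1.0353 1/|dy|=3.8637
    cross x-line → (2,1), t=0.3623
    cross x-line → (3,1), t=1.3976 (wall)
  → r_6 = 1.3976
beam 7: φ=135°, α=60°
  d=(0.5000,0.8660)  start (1,1)  tX=0.7000 tY=0.5774  stride 1/|dx|=2.0000 1/|dy|=1.1547
    cross y-line → (1,2), t=0.5774
    cross x-line → (2,2), t=0.7000 (wall)
  → r_7 = 0.7000

ranges = [0.7506, 0.6729, 0.5774, 0.5176, 1.0000, 1.3976, 0.7000]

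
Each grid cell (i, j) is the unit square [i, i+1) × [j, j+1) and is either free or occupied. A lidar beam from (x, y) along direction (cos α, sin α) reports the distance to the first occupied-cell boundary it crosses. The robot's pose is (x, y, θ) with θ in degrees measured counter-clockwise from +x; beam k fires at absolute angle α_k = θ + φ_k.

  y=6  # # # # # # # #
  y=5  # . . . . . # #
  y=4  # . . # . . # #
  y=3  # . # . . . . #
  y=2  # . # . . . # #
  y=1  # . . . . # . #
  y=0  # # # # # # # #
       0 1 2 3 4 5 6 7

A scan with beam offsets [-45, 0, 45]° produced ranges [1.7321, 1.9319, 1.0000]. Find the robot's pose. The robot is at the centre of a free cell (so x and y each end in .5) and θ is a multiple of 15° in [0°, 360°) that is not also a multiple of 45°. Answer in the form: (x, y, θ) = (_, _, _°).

(x, y, θ) = (1.5, 5.5, 345°)

The pose lattice has 23·16 = 368 candidates. Test each by forward raycasting.
  (1.5, 5.5, 255°): beam 1 = 0.5774 ≠ 1.7321 ✗
  (3.5, 2.5, 345°): beam 3 = 3.0000 ≠ 1.0000 ✗
  (2.5, 4.5, 105°): beam 2 = 1.5529 ≠ 1.9319 ✗
  (1.5, 1.5, 60°): beam 1 = 4.6587 ≠ 1.7321 ✗
  …
  (1.5, 5.5, 345°): r_1=1.7321, r_2=1.9319, r_3=1.0000 — all match ✓
No second candidate reproduces the full scan.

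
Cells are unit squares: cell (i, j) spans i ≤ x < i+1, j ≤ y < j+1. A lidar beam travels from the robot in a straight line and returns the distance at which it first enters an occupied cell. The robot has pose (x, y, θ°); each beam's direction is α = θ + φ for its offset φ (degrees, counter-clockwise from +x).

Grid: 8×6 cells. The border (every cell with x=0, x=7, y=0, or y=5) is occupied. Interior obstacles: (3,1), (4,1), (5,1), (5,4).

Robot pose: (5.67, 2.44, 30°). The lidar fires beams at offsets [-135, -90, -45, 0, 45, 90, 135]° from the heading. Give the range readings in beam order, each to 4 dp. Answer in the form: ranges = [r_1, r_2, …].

beam 1: φ=-135°, α=255°
  dir = (cos 255°, sin 255°) = (-0.2588, -0.9659); from cell (5,2)
  next x-line at t=2.5887, next y-line at t=0.4555; Δt_x=3.8637, Δt_y=1.0353
    y: enter (5,1) at t=0.4555 ← occupied
  → r_1 = 0.4555
beam 2: φ=-90°, α=300°
  dir = (cos 300°, sin 300°) = (0.5000, -0.8660); from cell (5,2)
  next x-line at t=0.6600, next y-line at t=0.5081; Δt_x=2.0000, Δt_y=1.1547
    y: enter (5,1) at t=0.5081 ← occupied
  → r_2 = 0.5081
beam 3: φ=-45°, α=345°
  dir = (cos 345°, sin 345°) = (0.9659, -0.2588); from cell (5,2)
  next x-line at t=0.3416, next y-line at t=1.7000; Δt_x=1.0353, Δt_y=3.8637
    x: enter (6,2) at t=0.3416
    x: enter (7,2) at t=1.3769 ← occupied
  → r_3 = 1.3769
beam 4: φ=0°, α=30°
  dir = (cos 30°, sin 30°) = (0.8660, 0.5000); from cell (5,2)
  next x-line at t=0.3811, next y-line at t=1.1200; Δt_x=1.1547, Δt_y=2.0000
    x: enter (6,2) at t=0.3811
    y: enter (6,3) at t=1.1200
    x: enter (7,3) at t=1.5358 ← occupied
  → r_4 = 1.5358
beam 5: φ=45°, α=75°
  dir = (cos 75°, sin 75°) = (0.2588, 0.9659); from cell (5,2)
  next x-line at t=1.2750, next y-line at t=0.5798; Δt_x=3.8637, Δt_y=1.0353
    y: enter (5,3) at t=0.5798
    x: enter (6,3) at t=1.2750
    y: enter (6,4) at t=1.6150
    y: enter (6,5) at t=2.6503 ← occupied
  → r_5 = 2.6503
beam 6: φ=90°, α=120°
  dir = (cos 120°, sin 120°) = (-0.5000, 0.8660); from cell (5,2)
  next x-line at t=1.3400, next y-line at t=0.6466; Δt_x=2.0000, Δt_y=1.1547
    y: enter (5,3) at t=0.6466
    x: enter (4,3) at t=1.3400
    y: enter (4,4) at t=1.8013
    y: enter (4,5) at t=2.9560 ← occupied
  → r_6 = 2.9560
beam 7: φ=135°, α=165°
  dir = (cos 165°, sin 165°) = (-0.9659, 0.2588); from cell (5,2)
  next x-line at t=0.6936, next y-line at t=2.1637; Δt_x=1.0353, Δt_y=3.8637
    x: enter (4,2) at t=0.6936
    x: enter (3,2) at t=1.7289
    y: enter (3,3) at t=2.1637
    x: enter (2,3) at t=2.7642
    x: enter (1,3) at t=3.7995
    x: enter (0,3) at t=4.8347 ← occupied
  → r_7 = 4.8347

ranges = [0.4555, 0.5081, 1.3769, 1.5358, 2.6503, 2.9560, 4.8347]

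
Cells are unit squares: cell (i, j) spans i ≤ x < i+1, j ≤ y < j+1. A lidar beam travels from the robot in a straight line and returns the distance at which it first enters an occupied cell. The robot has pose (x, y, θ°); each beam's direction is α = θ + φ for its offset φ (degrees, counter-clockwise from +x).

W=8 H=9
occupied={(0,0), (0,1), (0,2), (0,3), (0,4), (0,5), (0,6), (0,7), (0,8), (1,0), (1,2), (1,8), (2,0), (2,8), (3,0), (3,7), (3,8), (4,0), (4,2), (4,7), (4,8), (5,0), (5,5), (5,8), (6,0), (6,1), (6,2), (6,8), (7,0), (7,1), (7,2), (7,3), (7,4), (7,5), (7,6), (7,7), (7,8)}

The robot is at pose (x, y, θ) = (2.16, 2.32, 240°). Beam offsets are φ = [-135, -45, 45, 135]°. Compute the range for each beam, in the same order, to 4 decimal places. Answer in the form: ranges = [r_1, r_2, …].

ranges = [0.6182, 0.1656, 1.3666, 1.9049]

beam 1: φ=-135°, α=105°
  cosα=-0.2588 sinα=0.9659 | (2,2) | tMaxX 0.6182 tMaxY 0.7040 | tΔX 3.8637 tΔY 1.0353
    t=0.6182 [x] (1,2) — stop
  → r_1 = 0.6182
beam 2: φ=-45°, α=195°
  cosα=-0.9659 sinα=-0.2588 | (2,2) | tMaxX 0.1656 tMaxY 1.2364 | tΔX 1.0353 tΔY 3.8637
    t=0.1656 [x] (1,2) — stop
  → r_2 = 0.1656
beam 3: φ=45°, α=285°
  cosα=0.2588 sinα=-0.9659 | (2,2) | tMaxX 3.2455 tMaxY 0.3313 | tΔX 3.8637 tΔY 1.0353
    t=0.3313 [y] (2,1)
    t=1.3666 [y] (2,0) — stop
  → r_3 = 1.3666
beam 4: φ=135°, α=15°
  cosα=0.9659 sinα=0.2588 | (2,2) | tMaxX 0.8696 tMaxY 2.6273 | tΔX 1.0353 tΔY 3.8637
    t=0.8696 [x] (3,2)
    t=1.9049 [x] (4,2) — stop
  → r_4 = 1.9049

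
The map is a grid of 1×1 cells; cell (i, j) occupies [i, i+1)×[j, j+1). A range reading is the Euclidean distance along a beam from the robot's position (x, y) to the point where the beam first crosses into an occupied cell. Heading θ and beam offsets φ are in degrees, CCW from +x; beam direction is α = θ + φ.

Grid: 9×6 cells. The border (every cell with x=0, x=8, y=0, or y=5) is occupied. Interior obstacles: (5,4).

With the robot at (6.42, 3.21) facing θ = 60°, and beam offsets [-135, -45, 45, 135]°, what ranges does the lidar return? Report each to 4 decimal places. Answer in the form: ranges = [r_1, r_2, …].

ranges = [2.2880, 1.6357, 1.6228, 5.6112]

beam 1: φ=-135°, α=285°
  d=(0.2588,-0.9659)  start (6,3)  tX=2.2409 tY=0.2174  stride 1/|dx|=3.8637 1/|dy|=1.0353
    cross y-line → (6,2), t=0.2174
    cross y-line → (6,1), t=1.2527
    cross x-line → (7,1), t=2.2409
    cross y-line → (7,0), t=2.2880 (wall)
  → r_1 = 2.2880
beam 2: φ=-45°, α=15°
  d=(0.9659,0.2588)  start (6,3)  tX=0.6005 tY=3.0523  stride 1/|dx|=1.0353 1/|dy|=3.8637
    cross x-line → (7,3), t=0.6005
    cross x-line → (8,3), t=1.6357 (wall)
  → r_2 = 1.6357
beam 3: φ=45°, α=105°
  d=(-0.2588,0.9659)  start (6,3)  tX=1.6228 tY=0.8179  stride 1/|dx|=3.8637 1/|dy|=1.0353
    cross y-line → (6,4), t=0.8179
    cross x-line → (5,4), t=1.6228 (wall)
  → r_3 = 1.6228
beam 4: φ=135°, α=195°
  d=(-0.9659,-0.2588)  start (6,3)  tX=0.4348 tY=0.8114  stride 1/|dx|=1.0353 1/|dy|=3.8637
    cross x-line → (5,3), t=0.4348
    cross y-line → (5,2), t=0.8114
    cross x-line → (4,2), t=1.4701
    cross x-line → (3,2), t=2.5054
    cross x-line → (2,2), t=3.5406
    cross x-line → (1,2), t=4.5759
    cross y-line → (1,1), t=4.6751
    cross x-line → (0,1), t=5.6112 (wall)
  → r_4 = 5.6112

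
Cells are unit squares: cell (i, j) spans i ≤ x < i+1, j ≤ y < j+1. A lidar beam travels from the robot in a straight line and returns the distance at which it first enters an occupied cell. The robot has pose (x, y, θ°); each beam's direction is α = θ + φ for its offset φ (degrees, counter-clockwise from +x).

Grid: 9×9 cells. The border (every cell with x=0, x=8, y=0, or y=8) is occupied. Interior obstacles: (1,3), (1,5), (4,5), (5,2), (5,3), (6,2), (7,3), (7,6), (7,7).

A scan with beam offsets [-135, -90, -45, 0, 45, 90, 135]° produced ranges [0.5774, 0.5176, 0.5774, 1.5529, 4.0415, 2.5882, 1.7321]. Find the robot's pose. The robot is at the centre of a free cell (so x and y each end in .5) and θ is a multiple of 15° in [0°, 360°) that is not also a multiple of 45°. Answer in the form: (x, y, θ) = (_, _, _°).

Candidates: 40 free-cell centres × 16 headings = 640 poses. Raycast each; keep the one whose scan matches to 4 dp.
  (1.5, 4.5, 285°): beam 4 = 0.5176 ≠ 1.5529 ✗
  (6.5, 5.5, 75°): beam 1 = 1.7321 ≠ 0.5774 ✗
  (3.5, 4.5, 60°): beam 1 = 3.6235 ≠ 0.5774 ✗
  (3.5, 6.5, 345°): beam 1 = 1.7321 ≠ 0.5774 ✗
  (3.5, 5.5, 165°): beam 2 = 2.5882 ≠ 0.5176 ✗
  …
  (7.5, 4.5, 75°): r_1=0.5774, r_2=0.5176, r_3=0.5774, r_4=1.5529, r_5=4.0415, r_6=2.5882, r_7=1.7321 — all match ✓
No second candidate reproduces the full scan.

(x, y, θ) = (7.5, 4.5, 75°)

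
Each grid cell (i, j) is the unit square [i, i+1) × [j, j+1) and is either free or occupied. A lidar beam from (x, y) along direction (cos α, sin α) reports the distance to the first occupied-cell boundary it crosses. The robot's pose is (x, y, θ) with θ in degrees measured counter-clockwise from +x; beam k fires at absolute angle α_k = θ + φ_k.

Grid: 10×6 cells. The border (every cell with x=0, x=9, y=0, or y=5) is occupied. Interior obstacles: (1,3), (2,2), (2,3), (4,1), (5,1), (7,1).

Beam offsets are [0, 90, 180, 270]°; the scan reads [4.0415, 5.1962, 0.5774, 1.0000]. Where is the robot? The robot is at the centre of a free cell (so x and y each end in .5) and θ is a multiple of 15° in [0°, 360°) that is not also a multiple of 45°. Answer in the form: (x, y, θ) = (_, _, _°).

(x, y, θ) = (4.5, 4.5, 240°)

Enumerate (i+0.5, j+0.5, θ) over the 26 free cells and 16 admissible headings. For each, cast all 4 beams and compare to the given ranges.
  (3.5, 4.5, 195°): beam 1 = 1.9319 ≠ 4.0415 ✗
  (6.5, 1.5, 150°): beam 1 = 0.5774 ≠ 4.0415 ✗
  (6.5, 4.5, 60°): beam 1 = 0.5774 ≠ 4.0415 ✗
  (2.5, 4.5, 345°): beam 1 = 6.7293 ≠ 4.0415 ✗
  …
  (4.5, 4.5, 240°): r_1=4.0415, r_2=5.1962, r_3=0.5774, r_4=1.0000 — all match ✓
No second candidate reproduces the full scan.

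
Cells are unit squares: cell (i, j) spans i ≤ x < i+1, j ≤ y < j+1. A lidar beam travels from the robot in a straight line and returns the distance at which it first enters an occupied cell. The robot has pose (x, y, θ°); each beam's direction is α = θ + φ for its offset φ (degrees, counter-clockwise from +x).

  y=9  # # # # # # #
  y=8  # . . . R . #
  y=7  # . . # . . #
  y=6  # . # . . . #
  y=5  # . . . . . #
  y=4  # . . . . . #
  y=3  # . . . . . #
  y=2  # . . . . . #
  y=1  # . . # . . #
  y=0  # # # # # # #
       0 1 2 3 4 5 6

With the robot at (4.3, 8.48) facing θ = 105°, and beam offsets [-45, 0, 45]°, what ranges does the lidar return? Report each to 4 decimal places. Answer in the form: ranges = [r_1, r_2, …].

beam 1: φ=-45°, α=60°
  cosα=0.5000 sinα=0.8660 | (4,8) | tMaxX 1.4000 tMaxY 0.6004 | tΔX 2.0000 tΔY 1.1547
    t=0.6004 [y] (4,9) — stop
  → r_1 = 0.6004
beam 2: φ=0°, α=105°
  cosα=-0.2588 sinα=0.9659 | (4,8) | tMaxX 1.1591 tMaxY 0.5383 | tΔX 3.8637 tΔY 1.0353
    t=0.5383 [y] (4,9) — stop
  → r_2 = 0.5383
beam 3: φ=45°, α=150°
  cosα=-0.8660 sinα=0.5000 | (4,8) | tMaxX 0.3464 tMaxY 1.0400 | tΔX 1.1547 tΔY 2.0000
    t=0.3464 [x] (3,8)
    t=1.0400 [y] (3,9) — stop
  → r_3 = 1.0400

ranges = [0.6004, 0.5383, 1.0400]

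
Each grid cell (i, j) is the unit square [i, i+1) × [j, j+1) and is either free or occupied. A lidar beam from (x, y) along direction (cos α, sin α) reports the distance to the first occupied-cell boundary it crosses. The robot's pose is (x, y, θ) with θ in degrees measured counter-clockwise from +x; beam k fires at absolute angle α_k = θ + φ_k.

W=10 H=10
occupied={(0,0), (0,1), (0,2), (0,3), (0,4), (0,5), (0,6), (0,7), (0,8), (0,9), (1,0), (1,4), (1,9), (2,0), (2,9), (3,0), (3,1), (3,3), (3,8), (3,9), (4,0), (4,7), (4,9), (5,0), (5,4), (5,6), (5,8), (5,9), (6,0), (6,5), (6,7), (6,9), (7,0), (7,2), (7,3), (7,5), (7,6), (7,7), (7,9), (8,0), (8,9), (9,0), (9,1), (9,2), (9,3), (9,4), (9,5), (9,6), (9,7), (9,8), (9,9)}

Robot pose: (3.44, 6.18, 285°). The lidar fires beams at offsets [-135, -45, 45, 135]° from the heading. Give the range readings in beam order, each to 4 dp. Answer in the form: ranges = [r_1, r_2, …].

ranges = [2.8175, 4.8800, 2.3600, 1.1200]

beam 1: φ=-135°, α=150°
  cosα=-0.8660 sinα=0.5000 | (3,6) | tMaxX 0.5081 tMaxY 1.6400 | tΔX 1.1547 tΔY 2.0000
    t=0.5081 [x] (2,6)
    t=1.6400 [y] (2,7)
    t=1.6628 [x] (1,7)
    t=2.8175 [x] (0,7) — stop
  → r_1 = 2.8175
beam 2: φ=-45°, α=240°
  cosα=-0.5000 sinα=-0.8660 | (3,6) | tMaxX 0.8800 tMaxY 0.2078 | tΔX 2.0000 tΔY 1.1547
    t=0.2078 [y] (3,5)
    t=0.8800 [x] (2,5)
    t=1.3625 [y] (2,4)
    t=2.5172 [y] (2,3)
    t=2.8800 [x] (1,3)
    t=3.6719 [y] (1,2)
    t=4.8266 [y] (1,1)
    t=4.8800 [x] (0,1) — stop
  → r_2 = 4.8800
beam 3: φ=45°, α=330°
  cosα=0.8660 sinα=-0.5000 | (3,6) | tMaxX 0.6466 tMaxY 0.3600 | tΔX 1.1547 tΔY 2.0000
    t=0.3600 [y] (3,5)
    t=0.6466 [x] (4,5)
    t=1.8013 [x] (5,5)
    t=2.3600 [y] (5,4) — stop
  → r_3 = 2.3600
beam 4: φ=135°, α=60°
  cosα=0.5000 sinα=0.8660 | (3,6) | tMaxX 1.1200 tMaxY 0.9469 | tΔX 2.0000 tΔY 1.1547
    t=0.9469 [y] (3,7)
    t=1.1200 [x] (4,7) — stop
  → r_4 = 1.1200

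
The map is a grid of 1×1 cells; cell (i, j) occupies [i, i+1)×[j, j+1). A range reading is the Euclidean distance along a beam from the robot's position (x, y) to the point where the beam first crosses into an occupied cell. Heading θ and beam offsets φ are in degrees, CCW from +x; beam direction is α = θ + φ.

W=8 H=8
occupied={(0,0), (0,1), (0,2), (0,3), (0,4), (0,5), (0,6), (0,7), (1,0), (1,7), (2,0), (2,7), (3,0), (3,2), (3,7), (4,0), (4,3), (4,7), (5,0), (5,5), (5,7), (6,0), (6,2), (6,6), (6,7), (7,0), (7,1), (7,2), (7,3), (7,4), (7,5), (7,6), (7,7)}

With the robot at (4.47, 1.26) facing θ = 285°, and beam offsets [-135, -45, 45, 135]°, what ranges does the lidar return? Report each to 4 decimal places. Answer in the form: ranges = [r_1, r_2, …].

ranges = [1.4800, 0.3002, 0.5200, 5.0600]

beam 1: φ=-135°, α=150°
  d=(-0.8660,0.5000)  start (4,1)  tX=0.5427 tY=1.4800  stride 1/|dx|=1.1547 1/|dy|=2.0000
    cross x-line → (3,1), t=0.5427
    cross y-line → (3,2), t=1.4800 (wall)
  → r_1 = 1.4800
beam 2: φ=-45°, α=240°
  d=(-0.5000,-0.8660)  start (4,1)  tX=0.9400 tY=0.3002  stride 1/|dx|=2.0000 1/|dy|=1.1547
    cross y-line → (4,0), t=0.3002 (wall)
  → r_2 = 0.3002
beam 3: φ=45°, α=330°
  d=(0.8660,-0.5000)  start (4,1)  tX=0.6120 tY=0.5200  stride 1/|dx|=1.1547 1/|dy|=2.0000
    cross y-line → (4,0), t=0.5200 (wall)
  → r_3 = 0.5200
beam 4: φ=135°, α=60°
  d=(0.5000,0.8660)  start (4,1)  tX=1.0600 tY=0.8545  stride 1/|dx|=2.0000 1/|dy|=1.1547
    cross y-line → (4,2), t=0.8545
    cross x-line → (5,2), t=1.0600
    cross y-line → (5,3), t=2.0092
    cross x-line → (6,3), t=3.0600
    cross y-line → (6,4), t=3.1639
    cross y-line → (6,5), t=4.3186
    cross x-line → (7,5), t=5.0600 (wall)
  → r_4 = 5.0600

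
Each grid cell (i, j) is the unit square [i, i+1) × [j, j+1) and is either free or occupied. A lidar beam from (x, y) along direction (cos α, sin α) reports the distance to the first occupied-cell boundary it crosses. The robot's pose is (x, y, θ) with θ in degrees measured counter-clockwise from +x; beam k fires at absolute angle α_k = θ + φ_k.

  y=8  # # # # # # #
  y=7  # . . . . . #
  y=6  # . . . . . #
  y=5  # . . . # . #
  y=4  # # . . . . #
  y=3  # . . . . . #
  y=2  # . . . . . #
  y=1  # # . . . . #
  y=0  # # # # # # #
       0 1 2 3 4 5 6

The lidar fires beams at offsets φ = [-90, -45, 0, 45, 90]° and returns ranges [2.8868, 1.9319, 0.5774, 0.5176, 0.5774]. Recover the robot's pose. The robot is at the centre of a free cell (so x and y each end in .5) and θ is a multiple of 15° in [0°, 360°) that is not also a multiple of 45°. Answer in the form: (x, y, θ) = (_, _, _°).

(x, y, θ) = (1.5, 5.5, 150°)

Candidates: 32 free-cell centres × 16 headings = 512 poses. Raycast each; keep the one whose scan matches to 4 dp.
  (3.5, 2.5, 120°): beam 2 = 2.5882 ≠ 1.9319 ✗
  (1.5, 5.5, 300°): beam 1 = 0.5774 ≠ 2.8868 ✗
  (2.5, 1.5, 165°): beam 1 = 6.7293 ≠ 2.8868 ✗
  (2.5, 7.5, 300°): beam 1 = 1.7321 ≠ 2.8868 ✗
  …
  (1.5, 5.5, 150°): r_1=2.8868, r_2=1.9319, r_3=0.5774, r_4=0.5176, r_5=0.5774 — all match ✓
Only this pose fits every beam.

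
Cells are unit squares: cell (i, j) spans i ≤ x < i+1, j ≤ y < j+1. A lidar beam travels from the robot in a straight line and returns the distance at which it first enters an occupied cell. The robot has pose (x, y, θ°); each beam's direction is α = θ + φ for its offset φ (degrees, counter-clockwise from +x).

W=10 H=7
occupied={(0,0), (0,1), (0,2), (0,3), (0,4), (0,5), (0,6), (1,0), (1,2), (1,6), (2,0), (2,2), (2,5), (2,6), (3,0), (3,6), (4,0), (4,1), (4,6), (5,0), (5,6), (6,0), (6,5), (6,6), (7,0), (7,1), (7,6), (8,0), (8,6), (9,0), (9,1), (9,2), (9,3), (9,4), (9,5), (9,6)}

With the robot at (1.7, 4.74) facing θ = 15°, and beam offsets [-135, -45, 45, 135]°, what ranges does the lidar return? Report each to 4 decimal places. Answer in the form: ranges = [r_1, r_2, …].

beam 1: φ=-135°, α=240°
  dir = (cos 240°, sin 240°) = (-0.5000, -0.8660); from cell (1,4)
  next x-line at t=1.4000, next y-line at t=0.8545; Δt_x=2.0000, Δt_y=1.1547
    y: enter (1,3) at t=0.8545
    x: enter (0,3) at t=1.4000 ← occupied
  → r_1 = 1.4000
beam 2: φ=-45°, α=330°
  dir = (cos 330°, sin 330°) = (0.8660, -0.5000); from cell (1,4)
  next x-line at t=0.3464, next y-line at t=1.4800; Δt_x=1.1547, Δt_y=2.0000
    x: enter (2,4) at t=0.3464
    y: enter (2,3) at t=1.4800
    x: enter (3,3) at t=1.5011
    x: enter (4,3) at t=2.6558
    y: enter (4,2) at t=3.4800
    x: enter (5,2) at t=3.8105
    x: enter (6,2) at t=4.9652
    y: enter (6,1) at t=5.4800
    x: enter (7,1) at t=6.1199 ← occupied
  → r_2 = 6.1199
beam 3: φ=45°, α=60°
  dir = (cos 60°, sin 60°) = (0.5000, 0.8660); from cell (1,4)
  next x-line at t=0.6000, next y-line at t=0.3002; Δt_x=2.0000, Δt_y=1.1547
    y: enter (1,5) at t=0.3002
    x: enter (2,5) at t=0.6000 ← occupied
  → r_3 = 0.6000
beam 4: φ=135°, α=150°
  dir = (cos 150°, sin 150°) = (-0.8660, 0.5000); from cell (1,4)
  next x-line at t=0.8083, next y-line at t=0.5200; Δt_x=1.1547, Δt_y=2.0000
    y: enter (1,5) at t=0.5200
    x: enter (0,5) at t=0.8083 ← occupied
  → r_4 = 0.8083

ranges = [1.4000, 6.1199, 0.6000, 0.8083]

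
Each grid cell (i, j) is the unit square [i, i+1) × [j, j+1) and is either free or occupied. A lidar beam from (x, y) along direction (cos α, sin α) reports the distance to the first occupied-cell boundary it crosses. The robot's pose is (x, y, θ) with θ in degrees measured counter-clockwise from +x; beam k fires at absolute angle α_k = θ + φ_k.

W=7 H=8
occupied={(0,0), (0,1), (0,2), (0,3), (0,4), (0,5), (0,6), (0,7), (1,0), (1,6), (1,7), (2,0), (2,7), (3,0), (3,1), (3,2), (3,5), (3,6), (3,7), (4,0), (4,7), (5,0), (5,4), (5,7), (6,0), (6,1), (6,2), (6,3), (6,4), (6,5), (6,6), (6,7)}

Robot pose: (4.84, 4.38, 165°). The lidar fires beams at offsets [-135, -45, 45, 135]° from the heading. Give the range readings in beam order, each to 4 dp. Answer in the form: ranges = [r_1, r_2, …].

ranges = [0.1848, 1.6800, 4.4341, 0.3200]

beam 1: φ=-135°, α=30°
  dir = (cos 30°, sin 30°) = (0.8660, 0.5000); from cell (4,4)
  next x-line at t=0.1848, next y-line at t=1.2400; Δt_x=1.1547, Δt_y=2.0000
    x: enter (5,4) at t=0.1848 ← occupied
  → r_1 = 0.1848
beam 2: φ=-45°, α=120°
  dir = (cos 120°, sin 120°) = (-0.5000, 0.8660); from cell (4,4)
  next x-line at t=1.6800, next y-line at t=0.7159; Δt_x=2.0000, Δt_y=1.1547
    y: enter (4,5) at t=0.7159
    x: enter (3,5) at t=1.6800 ← occupied
  → r_2 = 1.6800
beam 3: φ=45°, α=210°
  dir = (cos 210°, sin 210°) = (-0.8660, -0.5000); from cell (4,4)
  next x-line at t=0.9699, next y-line at t=0.7600; Δt_x=1.1547, Δt_y=2.0000
    y: enter (4,3) at t=0.7600
    x: enter (3,3) at t=0.9699
    x: enter (2,3) at t=2.1246
    y: enter (2,2) at t=2.7600
    x: enter (1,2) at t=3.2793
    x: enter (0,2) at t=4.4341 ← occupied
  → r_3 = 4.4341
beam 4: φ=135°, α=300°
  dir = (cos 300°, sin 300°) = (0.5000, -0.8660); from cell (4,4)
  next x-line at t=0.3200, next y-line at t=0.4388; Δt_x=2.0000, Δt_y=1.1547
    x: enter (5,4) at t=0.3200 ← occupied
  → r_4 = 0.3200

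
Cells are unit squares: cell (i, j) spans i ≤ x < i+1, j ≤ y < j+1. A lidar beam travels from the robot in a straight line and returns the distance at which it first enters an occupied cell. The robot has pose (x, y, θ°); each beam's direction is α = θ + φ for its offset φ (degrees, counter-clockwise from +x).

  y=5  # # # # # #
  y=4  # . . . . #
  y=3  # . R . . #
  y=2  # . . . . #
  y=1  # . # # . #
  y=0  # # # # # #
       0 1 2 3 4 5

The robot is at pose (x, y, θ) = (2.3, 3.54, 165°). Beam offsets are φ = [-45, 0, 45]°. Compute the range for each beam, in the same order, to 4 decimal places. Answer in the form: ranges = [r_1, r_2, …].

ranges = [1.6859, 1.3459, 1.5011]

beam 1: φ=-45°, α=120°
  dir = (cos 120°, sin 120°) = (-0.5000, 0.8660); from cell (2,3)
  next x-line at t=0.6000, next y-line at t=0.5312; Δt_x=2.0000, Δt_y=1.1547
    y: enter (2,4) at t=0.5312
    x: enter (1,4) at t=0.6000
    y: enter (1,5) at t=1.6859 ← occupied
  → r_1 = 1.6859
beam 2: φ=0°, α=165°
  dir = (cos 165°, sin 165°) = (-0.9659, 0.2588); from cell (2,3)
  next x-line at t=0.3106, next y-line at t=1.7773; Δt_x=1.0353, Δt_y=3.8637
    x: enter (1,3) at t=0.3106
    x: enter (0,3) at t=1.3459 ← occupied
  → r_2 = 1.3459
beam 3: φ=45°, α=210°
  dir = (cos 210°, sin 210°) = (-0.8660, -0.5000); from cell (2,3)
  next x-line at t=0.3464, next y-line at t=1.0800; Δt_x=1.1547, Δt_y=2.0000
    x: enter (1,3) at t=0.3464
    y: enter (1,2) at t=1.0800
    x: enter (0,2) at t=1.5011 ← occupied
  → r_3 = 1.5011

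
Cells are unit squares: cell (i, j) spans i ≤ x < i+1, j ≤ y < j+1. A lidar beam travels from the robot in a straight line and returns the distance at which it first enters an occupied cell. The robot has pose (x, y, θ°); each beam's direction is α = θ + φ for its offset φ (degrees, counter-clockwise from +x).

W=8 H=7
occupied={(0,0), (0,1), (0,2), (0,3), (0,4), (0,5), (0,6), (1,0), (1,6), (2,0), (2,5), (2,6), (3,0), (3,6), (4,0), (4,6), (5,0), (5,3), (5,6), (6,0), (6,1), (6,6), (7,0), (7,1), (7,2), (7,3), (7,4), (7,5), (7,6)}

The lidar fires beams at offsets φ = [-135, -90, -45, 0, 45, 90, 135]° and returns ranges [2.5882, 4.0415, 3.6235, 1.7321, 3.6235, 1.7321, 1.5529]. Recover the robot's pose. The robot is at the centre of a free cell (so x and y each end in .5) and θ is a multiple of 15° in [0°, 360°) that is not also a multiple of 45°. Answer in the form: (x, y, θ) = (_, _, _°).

(x, y, θ) = (3.5, 4.5, 330°)

Enumerate (i+0.5, j+0.5, θ) over the 27 free cells and 16 admissible headings. For each, cast all 7 beams and compare to the given ranges.
  (6.5, 5.5, 255°): beam 1 = 0.5774 ≠ 2.5882 ✗
  (4.5, 3.5, 75°): beam 1 = 2.8868 ≠ 2.5882 ✗
  (2.5, 2.5, 150°): beam 5 = 1.5529 ≠ 3.6235 ✗
  …
  (3.5, 4.5, 330°): r_1=2.5882, r_2=4.0415, r_3=3.6235, r_4=1.7321, r_5=3.6235, r_6=1.7321, r_7=1.5529 — all match ✓
Only this pose fits every beam.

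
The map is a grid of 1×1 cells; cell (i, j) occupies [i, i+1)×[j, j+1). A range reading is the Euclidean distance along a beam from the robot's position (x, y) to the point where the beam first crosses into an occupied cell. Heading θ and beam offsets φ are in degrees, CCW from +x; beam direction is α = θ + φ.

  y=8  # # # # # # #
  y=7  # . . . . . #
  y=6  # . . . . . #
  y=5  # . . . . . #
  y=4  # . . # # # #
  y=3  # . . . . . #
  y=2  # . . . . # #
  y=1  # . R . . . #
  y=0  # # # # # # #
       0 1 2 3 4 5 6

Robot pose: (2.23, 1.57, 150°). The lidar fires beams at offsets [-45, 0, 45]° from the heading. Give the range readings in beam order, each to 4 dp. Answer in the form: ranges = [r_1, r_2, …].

ranges = [4.7524, 1.4203, 1.2734]

beam 1: φ=-45°, α=105°
  dir = (cos 105°, sin 105°) = (-0.2588, 0.9659); from cell (2,1)
  next x-line at t=0.8887, next y-line at t=0.4452; Δt_x=3.8637, Δt_y=1.0353
    y: enter (2,2) at t=0.4452
    x: enter (1,2) at t=0.8887
    y: enter (1,3) at t=1.4804
    y: enter (1,4) at t=2.5157
    y: enter (1,5) at t=3.5510
    y: enter (1,6) at t=4.5863
    x: enter (0,6) at t=4.7524 ← occupied
  → r_1 = 4.7524
beam 2: φ=0°, α=150°
  dir = (cos 150°, sin 150°) = (-0.8660, 0.5000); from cell (2,1)
  next x-line at t=0.2656, next y-line at t=0.8600; Δt_x=1.1547, Δt_y=2.0000
    x: enter (1,1) at t=0.2656
    y: enter (1,2) at t=0.8600
    x: enter (0,2) at t=1.4203 ← occupied
  → r_2 = 1.4203
beam 3: φ=45°, α=195°
  dir = (cos 195°, sin 195°) = (-0.9659, -0.2588); from cell (2,1)
  next x-line at t=0.2381, next y-line at t=2.2023; Δt_x=1.0353, Δt_y=3.8637
    x: enter (1,1) at t=0.2381
    x: enter (0,1) at t=1.2734 ← occupied
  → r_3 = 1.2734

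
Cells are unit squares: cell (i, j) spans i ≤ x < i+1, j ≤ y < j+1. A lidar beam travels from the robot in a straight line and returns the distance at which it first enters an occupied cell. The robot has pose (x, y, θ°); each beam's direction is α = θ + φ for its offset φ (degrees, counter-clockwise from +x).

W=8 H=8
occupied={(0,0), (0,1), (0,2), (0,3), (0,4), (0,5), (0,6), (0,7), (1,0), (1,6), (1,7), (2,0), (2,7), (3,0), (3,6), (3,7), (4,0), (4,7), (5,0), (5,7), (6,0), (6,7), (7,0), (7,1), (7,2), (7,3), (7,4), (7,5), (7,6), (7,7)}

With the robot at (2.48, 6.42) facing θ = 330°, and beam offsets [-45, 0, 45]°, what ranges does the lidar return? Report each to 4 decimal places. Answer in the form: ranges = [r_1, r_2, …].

beam 1: φ=-45°, α=285°
  direction (0.2588, -0.9659); cell (2,6); t to first gridline: x 2.0091, y 0.4348 (then +3.8637 / +1.0353)
    (2,5) via y @ 0.4348
    (2,4) via y @ 1.4701
    (3,4) via x @ 2.0091
    (3,3) via y @ 2.5054
    (3,2) via y @ 3.5406
    (3,1) via y @ 4.5759
    (3,0) via y @ 5.6112  # hit
  → r_1 = 5.6112
beam 2: φ=0°, α=330°
  direction (0.8660, -0.5000); cell (2,6); t to first gridline: x 0.6004, y 0.8400 (then +1.1547 / +2.0000)
    (3,6) via x @ 0.6004  # hit
  → r_2 = 0.6004
beam 3: φ=45°, α=15°
  direction (0.9659, 0.2588); cell (2,6); t to first gridline: x 0.5383, y 2.2409 (then +1.0353 / +3.8637)
    (3,6) via x @ 0.5383  # hit
  → r_3 = 0.5383

ranges = [5.6112, 0.6004, 0.5383]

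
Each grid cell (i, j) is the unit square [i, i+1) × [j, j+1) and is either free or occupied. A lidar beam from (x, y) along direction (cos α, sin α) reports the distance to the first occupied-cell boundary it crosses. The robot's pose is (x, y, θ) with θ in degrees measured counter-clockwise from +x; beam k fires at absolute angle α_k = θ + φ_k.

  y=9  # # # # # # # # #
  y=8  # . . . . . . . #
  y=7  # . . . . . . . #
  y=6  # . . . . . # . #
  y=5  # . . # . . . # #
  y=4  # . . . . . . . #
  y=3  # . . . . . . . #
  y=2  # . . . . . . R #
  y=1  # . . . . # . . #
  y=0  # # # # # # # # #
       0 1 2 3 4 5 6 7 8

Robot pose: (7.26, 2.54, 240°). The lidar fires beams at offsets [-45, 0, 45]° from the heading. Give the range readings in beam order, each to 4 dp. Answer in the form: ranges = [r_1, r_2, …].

ranges = [2.0864, 1.7782, 1.5943]

beam 1: φ=-45°, α=195°
  cosα=-0.9659 sinα=-0.2588 | (7,2) | tMaxX 0.2692 tMaxY 2.0864 | tΔX 1.0353 tΔY 3.8637
    t=0.2692 [x] (6,2)
    t=1.3044 [x] (5,2)
    t=2.0864 [y] (5,1) — stop
  → r_1 = 2.0864
beam 2: φ=0°, α=240°
  cosα=-0.5000 sinα=-0.8660 | (7,2) | tMaxX 0.5200 tMaxY 0.6235 | tΔX 2.0000 tΔY 1.1547
    t=0.5200 [x] (6,2)
    t=0.6235 [y] (6,1)
    t=1.7782 [y] (6,0) — stop
  → r_2 = 1.7782
beam 3: φ=45°, α=285°
  cosα=0.2588 sinα=-0.9659 | (7,2) | tMaxX 2.8591 tMaxY 0.5590 | tΔX 3.8637 tΔY 1.0353
    t=0.5590 [y] (7,1)
    t=1.5943 [y] (7,0) — stop
  → r_3 = 1.5943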